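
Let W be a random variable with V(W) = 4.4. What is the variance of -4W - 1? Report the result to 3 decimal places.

V(-4W - 1) = (-4)²·V(W) = 16·4.4 = 70.4

70.400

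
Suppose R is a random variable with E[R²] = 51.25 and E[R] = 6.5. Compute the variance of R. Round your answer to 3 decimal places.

9.000

Var(R) = 51.25 − (6.5)² = 9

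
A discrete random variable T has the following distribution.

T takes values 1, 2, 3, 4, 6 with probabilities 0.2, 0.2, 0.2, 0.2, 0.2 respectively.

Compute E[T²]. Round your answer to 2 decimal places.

13.20

E[T²] = (1)²(0.2) + (2)²(0.2) + (3)²(0.2) + (4)²(0.2) + (6)²(0.2) = 13.2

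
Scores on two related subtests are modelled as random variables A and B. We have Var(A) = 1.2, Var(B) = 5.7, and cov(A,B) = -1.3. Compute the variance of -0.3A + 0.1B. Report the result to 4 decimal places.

Var(-0.3A + 0.1B) = (-0.3)²·Var(A) + (0.1)²·Var(B) + 2·(-0.3)·(0.1)·cov(A,B)
= 0.09·1.2 + 0.01·5.7 + -0.06·-1.3 = 0.243

0.2430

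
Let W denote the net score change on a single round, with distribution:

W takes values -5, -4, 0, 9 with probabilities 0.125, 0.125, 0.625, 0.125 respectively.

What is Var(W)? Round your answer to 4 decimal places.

E[W] = (-5)(0.125) + (-4)(0.125) + (0)(0.625) + (9)(0.125) = 0
E[W²] = (-5)²(0.125) + (-4)²(0.125) + (0)²(0.625) + (9)²(0.125) = 15.25
Var(W) = E[W²] − (E[W])² = 15.25 − (0)² = 15.25

15.2500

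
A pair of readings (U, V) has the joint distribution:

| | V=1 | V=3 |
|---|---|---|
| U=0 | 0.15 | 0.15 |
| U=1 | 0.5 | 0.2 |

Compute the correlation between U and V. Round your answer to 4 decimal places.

E[U] = 0.7,  E[V] = 1.7
E[UV] = 1.1
Cov(U,V) = E[UV] − E[U]E[V] = 1.1 − (0.7)(1.7) = -0.09
Var(U) = 0.21,  Var(V) = 0.91
ρ = -0.09 / √(0.21·0.91) ≈ -0.2059

-0.2059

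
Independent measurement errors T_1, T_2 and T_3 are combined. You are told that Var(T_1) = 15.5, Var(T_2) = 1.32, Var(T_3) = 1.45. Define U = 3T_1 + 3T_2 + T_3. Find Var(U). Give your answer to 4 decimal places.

By independence, Var(U) = (3)²Var(T_1) + (3)²Var(T_2) + (1)²Var(T_3)
= (3)²·15.5 + (3)²·1.32 + (1)²·1.45 = 152.83

152.8300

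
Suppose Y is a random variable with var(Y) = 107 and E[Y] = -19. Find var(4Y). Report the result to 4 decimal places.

1712.0000

var(4Y) = (4)²·var(Y) = 16·107 = 1712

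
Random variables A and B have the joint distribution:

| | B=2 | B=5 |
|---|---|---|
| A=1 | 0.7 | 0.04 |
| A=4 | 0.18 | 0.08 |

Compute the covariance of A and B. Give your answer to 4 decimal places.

0.4392

E[A] = 1.78,  E[B] = 2.36
E[AB] = 4.64
Cov(A,B) = E[AB] − E[A]E[B] = 4.64 − (1.78)(2.36) = 0.4392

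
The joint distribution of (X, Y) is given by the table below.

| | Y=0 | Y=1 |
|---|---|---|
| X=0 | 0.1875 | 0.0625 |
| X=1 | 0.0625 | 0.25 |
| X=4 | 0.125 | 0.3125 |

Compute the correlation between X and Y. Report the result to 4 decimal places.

E[X] = 2.0625,  E[Y] = 0.625
E[XY] = 1.5
Cov(X,Y) = E[XY] − E[X]E[Y] = 1.5 − (2.0625)(0.625) = 0.2109375
var(X) = 3.05859375,  var(Y) = 0.234375
ρ = 0.2109375 / √(3.05859375·0.234375) ≈ 0.2491

0.2491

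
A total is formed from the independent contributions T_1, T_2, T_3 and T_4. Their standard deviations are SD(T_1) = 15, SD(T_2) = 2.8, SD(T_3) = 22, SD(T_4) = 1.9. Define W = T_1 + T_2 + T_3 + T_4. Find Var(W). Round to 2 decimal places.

Var(T_1) = 225, Var(T_2) = 7.84, Var(T_3) = 484, Var(T_4) = 3.61
By independence, Var(W) = (1)²Var(T_1) + (1)²Var(T_2) + (1)²Var(T_3) + (1)²Var(T_4)
= (1)²·225 + (1)²·7.84 + (1)²·484 + (1)²·3.61 = 720.45

720.45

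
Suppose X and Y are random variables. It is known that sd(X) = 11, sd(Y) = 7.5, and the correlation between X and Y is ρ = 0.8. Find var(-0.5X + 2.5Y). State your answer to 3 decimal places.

var(X) = (11)² = 121;  var(Y) = (7.5)² = 56.25
Cov(X,Y) = ρ·sd(X)·sd(Y) = 0.8·11·7.5 = 66
var(-0.5X + 2.5Y) = (-0.5)²·var(X) + (2.5)²·var(Y) + 2·(-0.5)·(2.5)·Cov(X,Y)
= 0.25·121 + 6.25·56.25 + -2.5·66 = 216.8125

216.813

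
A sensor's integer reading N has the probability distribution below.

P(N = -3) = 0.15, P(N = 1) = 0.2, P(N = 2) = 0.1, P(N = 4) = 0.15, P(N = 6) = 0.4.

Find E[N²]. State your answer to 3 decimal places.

E[N²] = (-3)²(0.15) + (1)²(0.2) + (2)²(0.1) + (4)²(0.15) + (6)²(0.4) = 18.75

18.750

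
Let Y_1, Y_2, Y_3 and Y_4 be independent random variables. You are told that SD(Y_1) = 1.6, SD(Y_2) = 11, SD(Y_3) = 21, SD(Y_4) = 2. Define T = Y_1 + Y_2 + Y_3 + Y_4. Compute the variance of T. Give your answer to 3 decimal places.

Var(Y_1) = 2.56, Var(Y_2) = 121, Var(Y_3) = 441, Var(Y_4) = 4
By independence, Var(T) = (1)²Var(Y_1) + (1)²Var(Y_2) + (1)²Var(Y_3) + (1)²Var(Y_4)
= (1)²·2.56 + (1)²·121 + (1)²·441 + (1)²·4 = 568.56

568.560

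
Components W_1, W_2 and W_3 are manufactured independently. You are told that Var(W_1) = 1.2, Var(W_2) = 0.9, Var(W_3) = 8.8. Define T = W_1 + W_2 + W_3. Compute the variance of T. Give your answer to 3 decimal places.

By independence, Var(T) = (1)²Var(W_1) + (1)²Var(W_2) + (1)²Var(W_3)
= (1)²·1.2 + (1)²·0.9 + (1)²·8.8 = 10.9

10.900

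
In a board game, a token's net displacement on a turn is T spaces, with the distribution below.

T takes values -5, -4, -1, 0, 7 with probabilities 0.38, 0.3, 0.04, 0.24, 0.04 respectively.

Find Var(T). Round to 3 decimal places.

8.120

E[T] = (-5)(0.38) + (-4)(0.3) + (-1)(0.04) + (0)(0.24) + (7)(0.04) = -2.86
E[T²] = (-5)²(0.38) + (-4)²(0.3) + (-1)²(0.04) + (0)²(0.24) + (7)²(0.04) = 16.3
Var(T) = E[T²] − (E[T])² = 16.3 − (-2.86)² = 8.1204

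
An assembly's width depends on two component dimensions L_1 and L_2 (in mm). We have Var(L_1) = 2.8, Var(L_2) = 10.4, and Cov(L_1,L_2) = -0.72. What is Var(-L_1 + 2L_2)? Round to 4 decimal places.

Var(-L_1 + 2L_2) = (-1)²·Var(L_1) + (2)²·Var(L_2) + 2·(-1)·(2)·Cov(L_1,L_2)
= 1·2.8 + 4·10.4 + -4·-0.72 = 47.28

47.2800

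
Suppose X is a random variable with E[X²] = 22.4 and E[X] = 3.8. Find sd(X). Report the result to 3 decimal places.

2.821

var(X) = 22.4 − (3.8)² = 7.96
sd(X) = √7.96 ≈ 2.821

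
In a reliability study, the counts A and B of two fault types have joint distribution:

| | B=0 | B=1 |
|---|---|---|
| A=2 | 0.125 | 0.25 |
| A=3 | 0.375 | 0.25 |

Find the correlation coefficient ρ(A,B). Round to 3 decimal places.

E[A] = 2.625,  E[B] = 0.5
E[AB] = 1.25
Cov(A,B) = E[AB] − E[A]E[B] = 1.25 − (2.625)(0.5) = -0.0625
Var(A) = 0.234375,  Var(B) = 0.25
ρ = -0.0625 / √(0.234375·0.25) ≈ -0.258

-0.258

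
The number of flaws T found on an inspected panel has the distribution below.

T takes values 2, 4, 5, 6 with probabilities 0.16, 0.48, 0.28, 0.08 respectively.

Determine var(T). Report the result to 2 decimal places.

E[T] = (2)(0.16) + (4)(0.48) + (5)(0.28) + (6)(0.08) = 4.12
E[T²] = (2)²(0.16) + (4)²(0.48) + (5)²(0.28) + (6)²(0.08) = 18.2
var(T) = E[T²] − (E[T])² = 18.2 − (4.12)² = 1.2256

1.23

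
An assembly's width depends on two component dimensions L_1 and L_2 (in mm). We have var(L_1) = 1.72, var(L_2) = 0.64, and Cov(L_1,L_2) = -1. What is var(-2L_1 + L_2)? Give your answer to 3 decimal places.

11.520

var(-2L_1 + L_2) = (-2)²·var(L_1) + (1)²·var(L_2) + 2·(-2)·(1)·Cov(L_1,L_2)
= 4·1.72 + 1·0.64 + -4·-1 = 11.52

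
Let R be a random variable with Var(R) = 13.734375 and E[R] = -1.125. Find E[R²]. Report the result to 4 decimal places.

15.0000

E[R²] = Var(R) + (E[R])² = 13.734375 + (-1.125)² = 15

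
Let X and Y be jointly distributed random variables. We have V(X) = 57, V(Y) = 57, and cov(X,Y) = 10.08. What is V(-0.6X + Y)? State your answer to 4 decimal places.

V(-0.6X + Y) = (-0.6)²·V(X) + (1)²·V(Y) + 2·(-0.6)·(1)·cov(X,Y)
= 0.36·57 + 1·57 + -1.2·10.08 = 65.424

65.4240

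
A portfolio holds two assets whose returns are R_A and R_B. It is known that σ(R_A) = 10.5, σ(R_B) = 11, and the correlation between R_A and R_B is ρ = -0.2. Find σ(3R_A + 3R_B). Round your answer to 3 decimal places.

V(R_A) = (10.5)² = 110.25;  V(R_B) = (11)² = 121
cov(R_A,R_B) = ρ·σ(R_A)·σ(R_B) = -0.2·10.5·11 = -23.1
V(3R_A + 3R_B) = (3)²·V(R_A) + (3)²·V(R_B) + 2·(3)·(3)·cov(R_A,R_B)
= 9·110.25 + 9·121 + 18·-23.1 = 1665.45
σ(3R_A + 3R_B) = √1665.45 ≈ 40.810

40.810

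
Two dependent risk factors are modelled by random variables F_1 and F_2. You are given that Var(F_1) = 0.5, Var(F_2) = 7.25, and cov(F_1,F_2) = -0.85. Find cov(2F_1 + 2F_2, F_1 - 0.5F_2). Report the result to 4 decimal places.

cov(2F_1 + 2F_2, F_1 - 0.5F_2) = (2)(1)Var(F_1) + (2)(-0.5)Var(F_2) + [(2)(-0.5) + (2)(1)]cov(F_1,F_2)
= 2·0.5 + -1·7.25 + 1·-0.85 = -7.1

-7.1000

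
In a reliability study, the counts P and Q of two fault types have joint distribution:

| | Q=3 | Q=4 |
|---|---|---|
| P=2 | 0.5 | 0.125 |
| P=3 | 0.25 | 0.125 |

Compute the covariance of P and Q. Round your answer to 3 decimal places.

0.031

E[P] = 2.375,  E[Q] = 3.25
E[PQ] = 7.75
Cov(P,Q) = E[PQ] − E[P]E[Q] = 7.75 − (2.375)(3.25) = 0.03125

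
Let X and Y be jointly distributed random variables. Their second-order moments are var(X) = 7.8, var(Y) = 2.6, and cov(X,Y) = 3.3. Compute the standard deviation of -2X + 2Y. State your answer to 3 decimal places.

var(-2X + 2Y) = (-2)²·var(X) + (2)²·var(Y) + 2·(-2)·(2)·cov(X,Y)
= 4·7.8 + 4·2.6 + -8·3.3 = 15.2
SD(-2X + 2Y) = √15.2 ≈ 3.899

3.899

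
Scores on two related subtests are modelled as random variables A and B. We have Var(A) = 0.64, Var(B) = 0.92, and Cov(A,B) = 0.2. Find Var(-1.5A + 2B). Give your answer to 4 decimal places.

3.9200

Var(-1.5A + 2B) = (-1.5)²·Var(A) + (2)²·Var(B) + 2·(-1.5)·(2)·Cov(A,B)
= 2.25·0.64 + 4·0.92 + -6·0.2 = 3.92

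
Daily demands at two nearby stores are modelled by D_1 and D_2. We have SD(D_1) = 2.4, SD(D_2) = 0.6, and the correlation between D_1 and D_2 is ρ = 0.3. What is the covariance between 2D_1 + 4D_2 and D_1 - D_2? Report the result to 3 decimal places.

10.944

var(D_1) = (2.4)² = 5.76;  var(D_2) = (0.6)² = 0.36
cov(D_1,D_2) = ρ·SD(D_1)·SD(D_2) = 0.3·2.4·0.6 = 0.432
cov(2D_1 + 4D_2, D_1 - D_2) = (2)(1)var(D_1) + (4)(-1)var(D_2) + [(2)(-1) + (4)(1)]cov(D_1,D_2)
= 2·5.76 + -4·0.36 + 2·0.432 = 10.944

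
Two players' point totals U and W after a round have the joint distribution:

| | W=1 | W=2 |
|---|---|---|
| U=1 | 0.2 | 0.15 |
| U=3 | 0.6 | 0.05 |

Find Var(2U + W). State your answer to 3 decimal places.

E[U] = 2.3,  E[W] = 1.2,  E[UW] = 2.6
Var(U) = 6.2 − (2.3)² = 0.91;  Var(W) = 1.6 − (1.2)² = 0.16
Cov(U,W) = 2.6 − (2.3)(1.2) = -0.16
Var(2U + W) = (2)²·0.91 + (1)²·0.16 + 2·(2)·(1)·-0.16 = 3.16

3.160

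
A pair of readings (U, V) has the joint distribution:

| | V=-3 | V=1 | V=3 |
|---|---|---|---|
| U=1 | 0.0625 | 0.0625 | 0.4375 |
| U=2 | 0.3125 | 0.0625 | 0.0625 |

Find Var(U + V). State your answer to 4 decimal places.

6.1836

E[U] = 1.4375,  E[V] = 0.5,  E[UV] = -0.1875
Var(U) = 2.3125 − (1.4375)² = 0.24609375;  Var(V) = 8 − (0.5)² = 7.75
Cov(U,V) = -0.1875 − (1.4375)(0.5) = -0.90625
Var(U + V) = (1)²·0.24609375 + (1)²·7.75 + 2·(1)·(1)·-0.90625 = 6.18359375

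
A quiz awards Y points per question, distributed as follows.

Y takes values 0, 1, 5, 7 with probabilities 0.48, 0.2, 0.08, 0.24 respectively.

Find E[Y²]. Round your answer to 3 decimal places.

E[Y²] = (0)²(0.48) + (1)²(0.2) + (5)²(0.08) + (7)²(0.24) = 13.96

13.960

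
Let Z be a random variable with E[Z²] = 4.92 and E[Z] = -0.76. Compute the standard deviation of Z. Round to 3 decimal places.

2.084

var(Z) = 4.92 − (-0.76)² = 4.3424
sd(Z) = √4.3424 ≈ 2.084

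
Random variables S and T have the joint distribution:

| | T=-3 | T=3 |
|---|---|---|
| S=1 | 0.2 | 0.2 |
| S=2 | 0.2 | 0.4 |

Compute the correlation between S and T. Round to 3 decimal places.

0.167

E[S] = 1.6,  E[T] = 0.6
E[ST] = 1.2
cov(S,T) = E[ST] − E[S]E[T] = 1.2 − (1.6)(0.6) = 0.24
V(S) = 0.24,  V(T) = 8.64
ρ = 0.24 / √(0.24·8.64) ≈ 0.167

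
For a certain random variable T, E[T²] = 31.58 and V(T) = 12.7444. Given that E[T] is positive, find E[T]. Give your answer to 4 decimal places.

4.3400

(E[T])² = E[T²] − V(T) = 31.58 − 12.7444 = 18.8356
E[T] = √18.8356 = 4.34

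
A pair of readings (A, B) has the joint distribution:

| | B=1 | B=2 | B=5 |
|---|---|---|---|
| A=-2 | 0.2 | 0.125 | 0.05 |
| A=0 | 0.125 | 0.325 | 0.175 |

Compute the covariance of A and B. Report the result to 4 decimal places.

0.3625

E[A] = -0.75,  E[B] = 2.35
E[AB] = -1.4
Cov(A,B) = E[AB] − E[A]E[B] = -1.4 − (-0.75)(2.35) = 0.3625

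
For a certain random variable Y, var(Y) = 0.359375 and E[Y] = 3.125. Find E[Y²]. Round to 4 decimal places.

10.1250

E[Y²] = var(Y) + (E[Y])² = 0.359375 + (3.125)² = 10.125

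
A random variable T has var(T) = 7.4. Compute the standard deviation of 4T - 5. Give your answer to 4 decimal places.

var(4T - 5) = (4)²·7.4 = 118.4
sd(4T - 5) = √118.4 ≈ 10.8812

10.8812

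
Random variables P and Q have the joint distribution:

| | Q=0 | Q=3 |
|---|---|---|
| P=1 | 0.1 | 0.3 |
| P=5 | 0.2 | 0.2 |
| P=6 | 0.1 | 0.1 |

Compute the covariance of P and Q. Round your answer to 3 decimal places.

-0.780

E[P] = 3.6,  E[Q] = 1.8
E[PQ] = 5.7
Cov(P,Q) = E[PQ] − E[P]E[Q] = 5.7 − (3.6)(1.8) = -0.78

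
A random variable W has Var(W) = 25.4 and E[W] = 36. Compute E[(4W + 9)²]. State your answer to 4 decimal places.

E[4W + 9] = 4·36 + 9 = 153
Var(4W + 9) = (4)²·25.4 = 406.4
E[(4W + 9)²] = Var((4W + 9)) + (E[(4W + 9)])² = 406.4 + (153)² = 23815.4

23815.4000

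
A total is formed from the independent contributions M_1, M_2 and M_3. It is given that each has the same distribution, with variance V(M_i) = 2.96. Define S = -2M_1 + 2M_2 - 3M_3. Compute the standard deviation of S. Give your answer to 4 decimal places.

By independence, V(S) = (-2)²V(M_1) + (2)²V(M_2) + (-3)²V(M_3)
= (-2)²·2.96 + (2)²·2.96 + (-3)²·2.96 = 50.32
SD(S) = √50.32 ≈ 7.0937

7.0937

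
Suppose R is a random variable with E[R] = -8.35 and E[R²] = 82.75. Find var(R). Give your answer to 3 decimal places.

13.028

var(R) = 82.75 − (-8.35)² = 13.0275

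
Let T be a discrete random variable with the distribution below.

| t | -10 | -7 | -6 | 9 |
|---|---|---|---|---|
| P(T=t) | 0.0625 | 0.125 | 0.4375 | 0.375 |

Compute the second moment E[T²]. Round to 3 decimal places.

E[T²] = (-10)²(0.0625) + (-7)²(0.125) + (-6)²(0.4375) + (9)²(0.375) = 58.5

58.500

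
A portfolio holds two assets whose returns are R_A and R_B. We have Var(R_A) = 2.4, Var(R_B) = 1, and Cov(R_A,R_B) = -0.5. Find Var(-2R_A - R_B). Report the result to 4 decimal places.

Var(-2R_A - R_B) = (-2)²·Var(R_A) + (-1)²·Var(R_B) + 2·(-2)·(-1)·Cov(R_A,R_B)
= 4·2.4 + 1·1 + 4·-0.5 = 8.6

8.6000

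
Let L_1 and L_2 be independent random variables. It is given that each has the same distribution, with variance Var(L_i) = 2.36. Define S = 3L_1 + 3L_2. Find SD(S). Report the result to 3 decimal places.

6.518

By independence, Var(S) = (3)²Var(L_1) + (3)²Var(L_2)
= (3)²·2.36 + (3)²·2.36 = 42.48
SD(S) = √42.48 ≈ 6.518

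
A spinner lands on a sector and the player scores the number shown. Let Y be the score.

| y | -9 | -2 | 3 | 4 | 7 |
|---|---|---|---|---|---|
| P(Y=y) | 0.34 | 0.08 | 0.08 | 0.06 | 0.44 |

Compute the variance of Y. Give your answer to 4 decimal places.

50.9844

E[Y] = (-9)(0.34) + (-2)(0.08) + (3)(0.08) + (4)(0.06) + (7)(0.44) = 0.34
E[Y²] = (-9)²(0.34) + (-2)²(0.08) + (3)²(0.08) + (4)²(0.06) + (7)²(0.44) = 51.1
Var(Y) = E[Y²] − (E[Y])² = 51.1 − (0.34)² = 50.9844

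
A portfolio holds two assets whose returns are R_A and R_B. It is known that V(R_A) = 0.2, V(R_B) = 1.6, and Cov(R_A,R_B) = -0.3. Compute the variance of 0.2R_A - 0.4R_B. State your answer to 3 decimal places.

V(0.2R_A - 0.4R_B) = (0.2)²·V(R_A) + (-0.4)²·V(R_B) + 2·(0.2)·(-0.4)·Cov(R_A,R_B)
= 0.04·0.2 + 0.16·1.6 + -0.16·-0.3 = 0.312

0.312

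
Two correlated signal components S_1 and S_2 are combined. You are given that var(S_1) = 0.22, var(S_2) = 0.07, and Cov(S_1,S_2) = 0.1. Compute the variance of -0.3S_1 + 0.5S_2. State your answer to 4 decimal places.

0.0073

var(-0.3S_1 + 0.5S_2) = (-0.3)²·var(S_1) + (0.5)²·var(S_2) + 2·(-0.3)·(0.5)·Cov(S_1,S_2)
= 0.09·0.22 + 0.25·0.07 + -0.3·0.1 = 0.0073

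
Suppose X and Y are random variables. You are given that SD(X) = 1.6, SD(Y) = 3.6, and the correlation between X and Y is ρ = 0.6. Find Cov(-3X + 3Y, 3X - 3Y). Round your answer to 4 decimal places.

-77.4720

Var(X) = (1.6)² = 2.56;  Var(Y) = (3.6)² = 12.96
Cov(X,Y) = ρ·SD(X)·SD(Y) = 0.6·1.6·3.6 = 3.456
Cov(-3X + 3Y, 3X - 3Y) = (-3)(3)Var(X) + (3)(-3)Var(Y) + [(-3)(-3) + (3)(3)]Cov(X,Y)
= -9·2.56 + -9·12.96 + 18·3.456 = -77.472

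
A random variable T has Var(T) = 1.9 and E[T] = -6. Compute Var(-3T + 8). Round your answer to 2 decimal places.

Var(-3T + 8) = (-3)²·Var(T) = 9·1.9 = 17.1

17.10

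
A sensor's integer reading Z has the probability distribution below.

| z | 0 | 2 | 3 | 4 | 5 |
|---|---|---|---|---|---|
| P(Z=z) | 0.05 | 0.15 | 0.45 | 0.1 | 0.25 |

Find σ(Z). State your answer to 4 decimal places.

E[Z] = (0)(0.05) + (2)(0.15) + (3)(0.45) + (4)(0.1) + (5)(0.25) = 3.3
E[Z²] = (0)²(0.05) + (2)²(0.15) + (3)²(0.45) + (4)²(0.1) + (5)²(0.25) = 12.5
Var(Z) = E[Z²] − (E[Z])² = 12.5 − (3.3)² = 1.61
σ(Z) = √1.61 ≈ 1.2689

1.2689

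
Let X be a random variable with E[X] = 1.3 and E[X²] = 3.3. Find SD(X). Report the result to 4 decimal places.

V(X) = 3.3 − (1.3)² = 1.61
SD(X) = √1.61 ≈ 1.2689

1.2689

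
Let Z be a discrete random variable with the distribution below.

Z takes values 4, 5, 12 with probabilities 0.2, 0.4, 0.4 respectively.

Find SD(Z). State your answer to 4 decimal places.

E[Z] = (4)(0.2) + (5)(0.4) + (12)(0.4) = 7.6
E[Z²] = (4)²(0.2) + (5)²(0.4) + (12)²(0.4) = 70.8
Var(Z) = E[Z²] − (E[Z])² = 70.8 − (7.6)² = 13.04
SD(Z) = √13.04 ≈ 3.6111

3.6111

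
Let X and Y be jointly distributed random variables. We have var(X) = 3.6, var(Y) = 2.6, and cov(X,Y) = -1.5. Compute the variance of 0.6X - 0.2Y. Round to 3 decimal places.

var(0.6X - 0.2Y) = (0.6)²·var(X) + (-0.2)²·var(Y) + 2·(0.6)·(-0.2)·cov(X,Y)
= 0.36·3.6 + 0.04·2.6 + -0.24·-1.5 = 1.76

1.760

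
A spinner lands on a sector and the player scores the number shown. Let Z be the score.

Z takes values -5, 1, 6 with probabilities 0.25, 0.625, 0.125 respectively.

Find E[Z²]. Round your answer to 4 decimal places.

11.3750

E[Z²] = (-5)²(0.25) + (1)²(0.625) + (6)²(0.125) = 11.375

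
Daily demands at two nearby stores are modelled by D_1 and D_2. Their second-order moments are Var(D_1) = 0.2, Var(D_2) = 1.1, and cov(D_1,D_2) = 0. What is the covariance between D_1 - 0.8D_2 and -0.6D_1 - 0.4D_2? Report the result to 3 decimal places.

cov(D_1 - 0.8D_2, -0.6D_1 - 0.4D_2) = (1)(-0.6)Var(D_1) + (-0.8)(-0.4)Var(D_2) + [(1)(-0.4) + (-0.8)(-0.6)]cov(D_1,D_2)
= -0.6·0.2 + 0.32·1.1 + 0.08·0 = 0.232

0.232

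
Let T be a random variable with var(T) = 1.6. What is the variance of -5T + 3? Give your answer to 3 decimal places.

40.000

var(-5T + 3) = (-5)²·var(T) = 25·1.6 = 40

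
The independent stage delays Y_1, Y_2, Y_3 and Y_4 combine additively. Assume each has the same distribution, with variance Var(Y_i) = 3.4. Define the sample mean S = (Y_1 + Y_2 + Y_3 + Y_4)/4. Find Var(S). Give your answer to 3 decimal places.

0.850

By independence, Var(S) = (0.25)²Var(Y_1) + (0.25)²Var(Y_2) + (0.25)²Var(Y_3) + (0.25)²Var(Y_4)
= (0.25)²·3.4 + (0.25)²·3.4 + (0.25)²·3.4 + (0.25)²·3.4 = 0.85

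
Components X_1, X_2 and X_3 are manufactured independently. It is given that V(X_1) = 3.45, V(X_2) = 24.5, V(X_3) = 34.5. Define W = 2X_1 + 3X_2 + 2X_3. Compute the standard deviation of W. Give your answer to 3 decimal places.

By independence, V(W) = (2)²V(X_1) + (3)²V(X_2) + (2)²V(X_3)
= (2)²·3.45 + (3)²·24.5 + (2)²·34.5 = 372.3
SD(W) = √372.3 ≈ 19.295

19.295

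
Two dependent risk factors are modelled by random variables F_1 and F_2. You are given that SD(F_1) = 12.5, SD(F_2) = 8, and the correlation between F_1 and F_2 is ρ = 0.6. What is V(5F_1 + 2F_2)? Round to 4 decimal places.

5362.2500

V(F_1) = (12.5)² = 156.25;  V(F_2) = (8)² = 64
cov(F_1,F_2) = ρ·SD(F_1)·SD(F_2) = 0.6·12.5·8 = 60
V(5F_1 + 2F_2) = (5)²·V(F_1) + (2)²·V(F_2) + 2·(5)·(2)·cov(F_1,F_2)
= 25·156.25 + 4·64 + 20·60 = 5362.25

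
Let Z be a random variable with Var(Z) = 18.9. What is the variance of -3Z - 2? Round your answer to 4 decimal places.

170.1000

Var(-3Z - 2) = (-3)²·Var(Z) = 9·18.9 = 170.1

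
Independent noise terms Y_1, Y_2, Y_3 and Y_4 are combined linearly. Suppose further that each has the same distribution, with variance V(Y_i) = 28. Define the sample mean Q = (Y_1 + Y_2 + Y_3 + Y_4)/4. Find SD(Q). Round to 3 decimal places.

By independence, V(Q) = (0.25)²V(Y_1) + (0.25)²V(Y_2) + (0.25)²V(Y_3) + (0.25)²V(Y_4)
= (0.25)²·28 + (0.25)²·28 + (0.25)²·28 + (0.25)²·28 = 7
SD(Q) = √7 ≈ 2.646

2.646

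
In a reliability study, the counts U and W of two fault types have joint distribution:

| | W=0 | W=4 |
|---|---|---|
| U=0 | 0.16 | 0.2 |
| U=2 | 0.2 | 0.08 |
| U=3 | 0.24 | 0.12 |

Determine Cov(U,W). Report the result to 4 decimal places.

E[U] = 1.64,  E[W] = 1.6
E[UW] = 2.08
Cov(U,W) = E[UW] − E[U]E[W] = 2.08 − (1.64)(1.6) = -0.544

-0.5440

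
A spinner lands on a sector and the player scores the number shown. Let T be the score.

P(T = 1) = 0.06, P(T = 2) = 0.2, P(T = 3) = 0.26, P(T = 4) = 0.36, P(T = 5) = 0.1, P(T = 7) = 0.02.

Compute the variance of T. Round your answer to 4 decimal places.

1.4176

E[T] = (1)(0.06) + (2)(0.2) + (3)(0.26) + (4)(0.36) + (5)(0.1) + (7)(0.02) = 3.32
E[T²] = (1)²(0.06) + (2)²(0.2) + (3)²(0.26) + (4)²(0.36) + (5)²(0.1) + (7)²(0.02) = 12.44
V(T) = E[T²] − (E[T])² = 12.44 − (3.32)² = 1.4176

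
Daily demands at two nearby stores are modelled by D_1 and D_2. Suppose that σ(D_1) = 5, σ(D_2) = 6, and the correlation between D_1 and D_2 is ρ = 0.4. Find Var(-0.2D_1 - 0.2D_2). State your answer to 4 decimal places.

Var(D_1) = (5)² = 25;  Var(D_2) = (6)² = 36
Cov(D_1,D_2) = ρ·σ(D_1)·σ(D_2) = 0.4·5·6 = 12
Var(-0.2D_1 - 0.2D_2) = (-0.2)²·Var(D_1) + (-0.2)²·Var(D_2) + 2·(-0.2)·(-0.2)·Cov(D_1,D_2)
= 0.04·25 + 0.04·36 + 0.08·12 = 3.4

3.4000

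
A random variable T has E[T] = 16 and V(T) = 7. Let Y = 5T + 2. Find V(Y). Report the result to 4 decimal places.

175.0000

V(5T + 2) = (5)²·V(T) = 25·7 = 175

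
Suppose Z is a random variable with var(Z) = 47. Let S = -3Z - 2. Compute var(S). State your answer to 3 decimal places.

423.000

var(-3Z - 2) = (-3)²·var(Z) = 9·47 = 423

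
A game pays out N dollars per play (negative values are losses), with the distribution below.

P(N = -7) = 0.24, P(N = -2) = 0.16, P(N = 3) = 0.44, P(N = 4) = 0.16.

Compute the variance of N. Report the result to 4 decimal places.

18.9184

E[N] = (-7)(0.24) + (-2)(0.16) + (3)(0.44) + (4)(0.16) = -0.04
E[N²] = (-7)²(0.24) + (-2)²(0.16) + (3)²(0.44) + (4)²(0.16) = 18.92
var(N) = E[N²] − (E[N])² = 18.92 − (-0.04)² = 18.9184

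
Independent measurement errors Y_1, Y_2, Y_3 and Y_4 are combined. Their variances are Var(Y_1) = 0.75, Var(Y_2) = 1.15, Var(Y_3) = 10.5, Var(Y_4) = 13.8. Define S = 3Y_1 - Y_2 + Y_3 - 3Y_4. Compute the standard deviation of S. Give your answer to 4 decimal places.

11.9415

By independence, Var(S) = (3)²Var(Y_1) + (-1)²Var(Y_2) + (1)²Var(Y_3) + (-3)²Var(Y_4)
= (3)²·0.75 + (-1)²·1.15 + (1)²·10.5 + (-3)²·13.8 = 142.6
SD(S) = √142.6 ≈ 11.9415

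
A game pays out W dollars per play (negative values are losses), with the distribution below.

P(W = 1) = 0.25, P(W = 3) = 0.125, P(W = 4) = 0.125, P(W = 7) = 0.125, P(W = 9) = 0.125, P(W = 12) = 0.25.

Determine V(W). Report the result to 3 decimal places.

E[W] = (1)(0.25) + (3)(0.125) + (4)(0.125) + (7)(0.125) + (9)(0.125) + (12)(0.25) = 6.125
E[W²] = (1)²(0.25) + (3)²(0.125) + (4)²(0.125) + (7)²(0.125) + (9)²(0.125) + (12)²(0.25) = 55.625
V(W) = E[W²] − (E[W])² = 55.625 − (6.125)² = 18.109375

18.109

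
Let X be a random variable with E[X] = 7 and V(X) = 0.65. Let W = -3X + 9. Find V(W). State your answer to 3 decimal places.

5.850

V(-3X + 9) = (-3)²·V(X) = 9·0.65 = 5.85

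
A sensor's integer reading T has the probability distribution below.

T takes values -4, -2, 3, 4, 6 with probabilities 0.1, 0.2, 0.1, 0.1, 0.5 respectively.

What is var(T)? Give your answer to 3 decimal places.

14.490

E[T] = (-4)(0.1) + (-2)(0.2) + (3)(0.1) + (4)(0.1) + (6)(0.5) = 2.9
E[T²] = (-4)²(0.1) + (-2)²(0.2) + (3)²(0.1) + (4)²(0.1) + (6)²(0.5) = 22.9
var(T) = E[T²] − (E[T])² = 22.9 − (2.9)² = 14.49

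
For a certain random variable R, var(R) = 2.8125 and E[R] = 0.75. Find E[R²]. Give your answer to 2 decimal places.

E[R²] = var(R) + (E[R])² = 2.8125 + (0.75)² = 3.375

3.38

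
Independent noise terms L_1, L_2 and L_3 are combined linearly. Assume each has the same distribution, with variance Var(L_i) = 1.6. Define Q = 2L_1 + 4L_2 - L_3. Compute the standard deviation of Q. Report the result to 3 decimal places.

By independence, Var(Q) = (2)²Var(L_1) + (4)²Var(L_2) + (-1)²Var(L_3)
= (2)²·1.6 + (4)²·1.6 + (-1)²·1.6 = 33.6
sd(Q) = √33.6 ≈ 5.797

5.797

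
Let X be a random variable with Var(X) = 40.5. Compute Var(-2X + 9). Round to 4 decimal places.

162.0000

Var(-2X + 9) = (-2)²·Var(X) = 4·40.5 = 162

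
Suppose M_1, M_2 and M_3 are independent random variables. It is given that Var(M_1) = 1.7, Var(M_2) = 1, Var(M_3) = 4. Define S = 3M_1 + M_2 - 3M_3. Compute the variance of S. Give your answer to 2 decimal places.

52.30

By independence, Var(S) = (3)²Var(M_1) + (1)²Var(M_2) + (-3)²Var(M_3)
= (3)²·1.7 + (1)²·1 + (-3)²·4 = 52.3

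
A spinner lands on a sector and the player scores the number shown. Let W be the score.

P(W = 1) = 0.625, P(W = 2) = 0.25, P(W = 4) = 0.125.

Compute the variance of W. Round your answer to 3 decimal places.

E[W] = (1)(0.625) + (2)(0.25) + (4)(0.125) = 1.625
E[W²] = (1)²(0.625) + (2)²(0.25) + (4)²(0.125) = 3.625
Var(W) = E[W²] − (E[W])² = 3.625 − (1.625)² = 0.984375

0.984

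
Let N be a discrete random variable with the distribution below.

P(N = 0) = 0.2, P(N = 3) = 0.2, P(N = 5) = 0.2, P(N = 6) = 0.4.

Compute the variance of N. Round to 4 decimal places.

5.2000

E[N] = (0)(0.2) + (3)(0.2) + (5)(0.2) + (6)(0.4) = 4
E[N²] = (0)²(0.2) + (3)²(0.2) + (5)²(0.2) + (6)²(0.4) = 21.2
Var(N) = E[N²] − (E[N])² = 21.2 − (4)² = 5.2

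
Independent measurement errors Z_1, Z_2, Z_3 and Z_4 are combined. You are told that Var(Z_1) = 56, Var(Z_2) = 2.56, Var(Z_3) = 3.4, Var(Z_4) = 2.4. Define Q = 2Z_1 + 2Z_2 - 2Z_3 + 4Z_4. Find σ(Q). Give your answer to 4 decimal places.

16.9186

By independence, Var(Q) = (2)²Var(Z_1) + (2)²Var(Z_2) + (-2)²Var(Z_3) + (4)²Var(Z_4)
= (2)²·56 + (2)²·2.56 + (-2)²·3.4 + (4)²·2.4 = 286.24
σ(Q) = √286.24 ≈ 16.9186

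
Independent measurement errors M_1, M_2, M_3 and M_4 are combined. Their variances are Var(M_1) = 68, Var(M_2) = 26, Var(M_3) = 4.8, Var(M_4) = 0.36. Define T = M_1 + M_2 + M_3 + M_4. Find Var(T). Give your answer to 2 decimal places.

99.16

By independence, Var(T) = (1)²Var(M_1) + (1)²Var(M_2) + (1)²Var(M_3) + (1)²Var(M_4)
= (1)²·68 + (1)²·26 + (1)²·4.8 + (1)²·0.36 = 99.16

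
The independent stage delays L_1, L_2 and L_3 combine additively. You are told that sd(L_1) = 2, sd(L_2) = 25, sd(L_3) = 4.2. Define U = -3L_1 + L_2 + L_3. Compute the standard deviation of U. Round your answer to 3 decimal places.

26.051

var(L_1) = 4, var(L_2) = 625, var(L_3) = 17.64
By independence, var(U) = (-3)²var(L_1) + (1)²var(L_2) + (1)²var(L_3)
= (-3)²·4 + (1)²·625 + (1)²·17.64 = 678.64
sd(U) = √678.64 ≈ 26.051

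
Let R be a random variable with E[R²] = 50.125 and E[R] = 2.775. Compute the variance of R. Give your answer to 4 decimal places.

Var(R) = 50.125 − (2.775)² = 42.424375

42.4244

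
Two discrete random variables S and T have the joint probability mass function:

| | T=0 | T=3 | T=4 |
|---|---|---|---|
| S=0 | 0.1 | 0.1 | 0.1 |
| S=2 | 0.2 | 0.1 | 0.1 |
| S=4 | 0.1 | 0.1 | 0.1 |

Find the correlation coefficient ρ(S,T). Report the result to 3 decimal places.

E[S] = 2,  E[T] = 2.1
E[ST] = 4.2
cov(S,T) = E[ST] − E[S]E[T] = 4.2 − (2)(2.1) = 0
Var(S) = 2.4,  Var(T) = 3.09
ρ = 0 / √(2.4·3.09) ≈ 0.000

0.000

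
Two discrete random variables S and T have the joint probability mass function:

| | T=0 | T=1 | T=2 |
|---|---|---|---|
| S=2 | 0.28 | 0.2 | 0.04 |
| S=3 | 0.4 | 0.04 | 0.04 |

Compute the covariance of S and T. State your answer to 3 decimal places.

-0.072

E[S] = 2.48,  E[T] = 0.4
E[ST] = 0.92
cov(S,T) = E[ST] − E[S]E[T] = 0.92 − (2.48)(0.4) = -0.072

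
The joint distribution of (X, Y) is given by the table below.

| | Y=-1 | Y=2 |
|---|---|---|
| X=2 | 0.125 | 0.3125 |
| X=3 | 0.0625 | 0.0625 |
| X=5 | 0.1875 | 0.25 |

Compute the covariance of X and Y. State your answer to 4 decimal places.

E[X] = 3.4375,  E[Y] = 0.875
E[XY] = 2.75
cov(X,Y) = E[XY] − E[X]E[Y] = 2.75 − (3.4375)(0.875) = -0.2578125

-0.2578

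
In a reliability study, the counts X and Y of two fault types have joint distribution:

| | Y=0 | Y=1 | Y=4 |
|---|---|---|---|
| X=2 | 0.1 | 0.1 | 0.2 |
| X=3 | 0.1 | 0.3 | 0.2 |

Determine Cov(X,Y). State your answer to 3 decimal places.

E[X] = 2.6,  E[Y] = 2
E[XY] = 5.1
Cov(X,Y) = E[XY] − E[X]E[Y] = 5.1 − (2.6)(2) = -0.1

-0.100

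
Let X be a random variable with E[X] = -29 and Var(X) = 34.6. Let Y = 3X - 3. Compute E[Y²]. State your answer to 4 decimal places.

E[3X - 3] = 3·-29 − 3 = -90
Var(3X - 3) = (3)²·34.6 = 311.4
E[Y²] = Var(Y) + (E[Y])² = 311.4 + (-90)² = 8411.4

8411.4000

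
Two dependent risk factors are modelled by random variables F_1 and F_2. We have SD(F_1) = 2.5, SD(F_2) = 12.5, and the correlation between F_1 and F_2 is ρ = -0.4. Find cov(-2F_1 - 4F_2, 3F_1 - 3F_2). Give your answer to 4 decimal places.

1912.5000

Var(F_1) = (2.5)² = 6.25;  Var(F_2) = (12.5)² = 156.25
cov(F_1,F_2) = ρ·SD(F_1)·SD(F_2) = -0.4·2.5·12.5 = -12.5
cov(-2F_1 - 4F_2, 3F_1 - 3F_2) = (-2)(3)Var(F_1) + (-4)(-3)Var(F_2) + [(-2)(-3) + (-4)(3)]cov(F_1,F_2)
= -6·6.25 + 12·156.25 + -6·-12.5 = 1912.5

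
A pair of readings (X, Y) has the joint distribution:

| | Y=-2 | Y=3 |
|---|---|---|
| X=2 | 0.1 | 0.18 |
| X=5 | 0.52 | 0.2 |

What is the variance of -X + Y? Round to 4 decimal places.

9.9124

E[X] = 4.16,  E[Y] = -0.1,  E[XY] = -1.52
var(X) = 19.12 − (4.16)² = 1.8144;  var(Y) = 5.9 − (-0.1)² = 5.89
cov(X,Y) = -1.52 − (4.16)(-0.1) = -1.104
var(-X + Y) = (-1)²·1.8144 + (1)²·5.89 + 2·(-1)·(1)·-1.104 = 9.9124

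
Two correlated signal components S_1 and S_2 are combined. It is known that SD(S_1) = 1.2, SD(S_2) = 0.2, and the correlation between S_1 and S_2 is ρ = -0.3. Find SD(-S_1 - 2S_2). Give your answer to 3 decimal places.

1.145

V(S_1) = (1.2)² = 1.44;  V(S_2) = (0.2)² = 0.04
Cov(S_1,S_2) = ρ·SD(S_1)·SD(S_2) = -0.3·1.2·0.2 = -0.072
V(-S_1 - 2S_2) = (-1)²·V(S_1) + (-2)²·V(S_2) + 2·(-1)·(-2)·Cov(S_1,S_2)
= 1·1.44 + 4·0.04 + 4·-0.072 = 1.312
SD(-S_1 - 2S_2) = √1.312 ≈ 1.145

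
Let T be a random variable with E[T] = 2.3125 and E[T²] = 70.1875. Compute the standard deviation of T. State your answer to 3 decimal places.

V(T) = 70.1875 − (2.3125)² = 64.83984375
sd(T) = √64.83984375 ≈ 8.052

8.052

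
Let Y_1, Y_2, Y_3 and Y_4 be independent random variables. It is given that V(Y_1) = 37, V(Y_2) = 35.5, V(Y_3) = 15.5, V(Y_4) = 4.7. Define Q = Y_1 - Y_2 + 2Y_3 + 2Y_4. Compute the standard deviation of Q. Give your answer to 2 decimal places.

By independence, V(Q) = (1)²V(Y_1) + (-1)²V(Y_2) + (2)²V(Y_3) + (2)²V(Y_4)
= (1)²·37 + (-1)²·35.5 + (2)²·15.5 + (2)²·4.7 = 153.3
SD(Q) = √153.3 ≈ 12.38

12.38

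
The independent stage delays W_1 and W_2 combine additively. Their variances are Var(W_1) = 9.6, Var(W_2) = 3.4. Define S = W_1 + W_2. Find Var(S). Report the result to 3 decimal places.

13.000

By independence, Var(S) = (1)²Var(W_1) + (1)²Var(W_2)
= (1)²·9.6 + (1)²·3.4 = 13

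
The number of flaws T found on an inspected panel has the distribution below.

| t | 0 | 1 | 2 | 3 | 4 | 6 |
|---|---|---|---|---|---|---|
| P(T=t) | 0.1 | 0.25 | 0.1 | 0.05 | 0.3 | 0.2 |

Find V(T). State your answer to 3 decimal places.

4.100

E[T] = (0)(0.1) + (1)(0.25) + (2)(0.1) + (3)(0.05) + (4)(0.3) + (6)(0.2) = 3
E[T²] = (0)²(0.1) + (1)²(0.25) + (2)²(0.1) + (3)²(0.05) + (4)²(0.3) + (6)²(0.2) = 13.1
V(T) = E[T²] − (E[T])² = 13.1 − (3)² = 4.1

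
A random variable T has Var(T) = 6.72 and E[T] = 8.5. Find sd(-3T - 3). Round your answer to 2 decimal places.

7.78

Var(-3T - 3) = (-3)²·6.72 = 60.48
sd(-3T - 3) = √60.48 ≈ 7.78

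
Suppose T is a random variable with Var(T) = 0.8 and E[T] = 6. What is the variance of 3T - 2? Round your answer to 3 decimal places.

7.200

Var(3T - 2) = (3)²·Var(T) = 9·0.8 = 7.2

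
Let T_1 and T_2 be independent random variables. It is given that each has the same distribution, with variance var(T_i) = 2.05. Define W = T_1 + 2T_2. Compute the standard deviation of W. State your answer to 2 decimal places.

3.20

By independence, var(W) = (1)²var(T_1) + (2)²var(T_2)
= (1)²·2.05 + (2)²·2.05 = 10.25
σ(W) = √10.25 ≈ 3.20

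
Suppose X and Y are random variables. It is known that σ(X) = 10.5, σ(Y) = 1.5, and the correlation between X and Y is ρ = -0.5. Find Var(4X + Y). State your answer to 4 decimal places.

Var(X) = (10.5)² = 110.25;  Var(Y) = (1.5)² = 2.25
cov(X,Y) = ρ·σ(X)·σ(Y) = -0.5·10.5·1.5 = -7.875
Var(4X + Y) = (4)²·Var(X) + (1)²·Var(Y) + 2·(4)·(1)·cov(X,Y)
= 16·110.25 + 1·2.25 + 8·-7.875 = 1703.25

1703.2500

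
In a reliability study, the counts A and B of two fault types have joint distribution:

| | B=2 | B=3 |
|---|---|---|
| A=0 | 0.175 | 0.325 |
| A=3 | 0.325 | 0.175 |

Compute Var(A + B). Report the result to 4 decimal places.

E[A] = 1.5,  E[B] = 2.5,  E[AB] = 3.525
Var(A) = 4.5 − (1.5)² = 2.25;  Var(B) = 6.5 − (2.5)² = 0.25
Cov(A,B) = 3.525 − (1.5)(2.5) = -0.225
Var(A + B) = (1)²·2.25 + (1)²·0.25 + 2·(1)·(1)·-0.225 = 2.05

2.0500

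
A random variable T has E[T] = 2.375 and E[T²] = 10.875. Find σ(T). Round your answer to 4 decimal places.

2.2879

Var(T) = 10.875 − (2.375)² = 5.234375
σ(T) = √5.234375 ≈ 2.2879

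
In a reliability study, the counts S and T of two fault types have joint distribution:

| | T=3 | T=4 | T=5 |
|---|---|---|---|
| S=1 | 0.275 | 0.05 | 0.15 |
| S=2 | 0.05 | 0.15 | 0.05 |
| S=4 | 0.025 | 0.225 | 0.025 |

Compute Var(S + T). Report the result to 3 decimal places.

2.398

E[S] = 2.075,  E[T] = 3.875,  E[ST] = 8.175
Var(S) = 5.875 − (2.075)² = 1.569375;  Var(T) = 15.575 − (3.875)² = 0.559375
cov(S,T) = 8.175 − (2.075)(3.875) = 0.134375
Var(S + T) = (1)²·1.569375 + (1)²·0.559375 + 2·(1)·(1)·0.134375 = 2.3975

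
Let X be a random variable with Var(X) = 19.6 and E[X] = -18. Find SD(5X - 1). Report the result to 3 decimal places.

22.136

Var(5X - 1) = (5)²·19.6 = 490
SD(5X - 1) = √490 ≈ 22.136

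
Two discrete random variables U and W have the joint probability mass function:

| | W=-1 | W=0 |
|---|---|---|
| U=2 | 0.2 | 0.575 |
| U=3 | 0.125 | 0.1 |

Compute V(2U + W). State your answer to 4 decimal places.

E[U] = 2.225,  E[W] = -0.325,  E[UW] = -0.775
V(U) = 5.125 − (2.225)² = 0.174375;  V(W) = 0.325 − (-0.325)² = 0.219375
cov(U,W) = -0.775 − (2.225)(-0.325) = -0.051875
V(2U + W) = (2)²·0.174375 + (1)²·0.219375 + 2·(2)·(1)·-0.051875 = 0.709375

0.7094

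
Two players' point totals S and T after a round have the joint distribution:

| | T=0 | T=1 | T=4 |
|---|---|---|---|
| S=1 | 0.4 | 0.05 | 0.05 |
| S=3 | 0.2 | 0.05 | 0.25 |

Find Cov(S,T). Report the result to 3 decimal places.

E[S] = 2,  E[T] = 1.3
E[ST] = 3.4
Cov(S,T) = E[ST] − E[S]E[T] = 3.4 − (2)(1.3) = 0.8

0.800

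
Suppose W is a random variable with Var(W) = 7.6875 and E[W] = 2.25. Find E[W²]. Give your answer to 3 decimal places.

E[W²] = Var(W) + (E[W])² = 7.6875 + (2.25)² = 12.75

12.750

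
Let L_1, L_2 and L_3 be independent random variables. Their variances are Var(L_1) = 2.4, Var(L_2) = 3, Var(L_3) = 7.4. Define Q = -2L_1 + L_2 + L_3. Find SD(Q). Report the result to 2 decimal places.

By independence, Var(Q) = (-2)²Var(L_1) + (1)²Var(L_2) + (1)²Var(L_3)
= (-2)²·2.4 + (1)²·3 + (1)²·7.4 = 20
SD(Q) = √20 ≈ 4.47

4.47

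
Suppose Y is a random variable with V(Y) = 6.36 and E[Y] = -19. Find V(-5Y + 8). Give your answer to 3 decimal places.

159.000

V(-5Y + 8) = (-5)²·V(Y) = 25·6.36 = 159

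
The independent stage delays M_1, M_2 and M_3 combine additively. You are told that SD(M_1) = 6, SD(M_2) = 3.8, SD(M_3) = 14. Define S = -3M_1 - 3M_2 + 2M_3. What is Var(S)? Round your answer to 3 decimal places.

1237.960

Var(M_1) = 36, Var(M_2) = 14.44, Var(M_3) = 196
By independence, Var(S) = (-3)²Var(M_1) + (-3)²Var(M_2) + (2)²Var(M_3)
= (-3)²·36 + (-3)²·14.44 + (2)²·196 = 1237.96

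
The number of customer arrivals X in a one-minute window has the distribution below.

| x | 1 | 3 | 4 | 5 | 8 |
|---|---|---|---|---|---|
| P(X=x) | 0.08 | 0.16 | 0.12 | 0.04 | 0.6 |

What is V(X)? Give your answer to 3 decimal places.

6.358

E[X] = (1)(0.08) + (3)(0.16) + (4)(0.12) + (5)(0.04) + (8)(0.6) = 6.04
E[X²] = (1)²(0.08) + (3)²(0.16) + (4)²(0.12) + (5)²(0.04) + (8)²(0.6) = 42.84
V(X) = E[X²] − (E[X])² = 42.84 − (6.04)² = 6.3584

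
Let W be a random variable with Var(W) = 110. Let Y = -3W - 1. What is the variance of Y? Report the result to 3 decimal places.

990.000

Var(-3W - 1) = (-3)²·Var(W) = 9·110 = 990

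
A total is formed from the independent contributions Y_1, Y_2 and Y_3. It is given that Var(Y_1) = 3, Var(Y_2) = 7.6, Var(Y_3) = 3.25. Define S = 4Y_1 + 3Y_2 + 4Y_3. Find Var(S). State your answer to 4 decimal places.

168.4000

By independence, Var(S) = (4)²Var(Y_1) + (3)²Var(Y_2) + (4)²Var(Y_3)
= (4)²·3 + (3)²·7.6 + (4)²·3.25 = 168.4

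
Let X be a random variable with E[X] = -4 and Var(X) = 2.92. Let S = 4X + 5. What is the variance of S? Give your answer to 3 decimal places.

46.720

Var(4X + 5) = (4)²·Var(X) = 16·2.92 = 46.72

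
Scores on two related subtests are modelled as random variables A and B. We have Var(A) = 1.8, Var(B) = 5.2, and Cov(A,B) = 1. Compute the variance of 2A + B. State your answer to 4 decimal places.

16.4000

Var(2A + B) = (2)²·Var(A) + (1)²·Var(B) + 2·(2)·(1)·Cov(A,B)
= 4·1.8 + 1·5.2 + 4·1 = 16.4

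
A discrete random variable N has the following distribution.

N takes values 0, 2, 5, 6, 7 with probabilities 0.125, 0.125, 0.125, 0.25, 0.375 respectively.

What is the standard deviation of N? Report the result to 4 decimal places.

2.4495

E[N] = (0)(0.125) + (2)(0.125) + (5)(0.125) + (6)(0.25) + (7)(0.375) = 5
E[N²] = (0)²(0.125) + (2)²(0.125) + (5)²(0.125) + (6)²(0.25) + (7)²(0.375) = 31
Var(N) = E[N²] − (E[N])² = 31 − (5)² = 6
SD(N) = √6 ≈ 2.4495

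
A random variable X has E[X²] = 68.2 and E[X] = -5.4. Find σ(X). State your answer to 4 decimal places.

6.2482

Var(X) = 68.2 − (-5.4)² = 39.04
σ(X) = √39.04 ≈ 6.2482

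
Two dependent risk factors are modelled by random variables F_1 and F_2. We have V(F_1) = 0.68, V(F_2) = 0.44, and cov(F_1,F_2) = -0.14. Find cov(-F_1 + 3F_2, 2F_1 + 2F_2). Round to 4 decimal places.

0.7200

cov(-F_1 + 3F_2, 2F_1 + 2F_2) = (-1)(2)V(F_1) + (3)(2)V(F_2) + [(-1)(2) + (3)(2)]cov(F_1,F_2)
= -2·0.68 + 6·0.44 + 4·-0.14 = 0.72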